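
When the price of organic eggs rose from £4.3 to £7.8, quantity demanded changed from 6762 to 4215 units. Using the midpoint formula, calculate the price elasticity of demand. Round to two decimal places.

-0.80

%Δq = (4215 − 6762)/[(6762 + 4215)/2] = -2547/5488.5 ≈ -0.4641.
%Δp = (7.8 − 4.3)/[(4.3 + 7.8)/2] = 3.5/6.05 ≈ 0.5785.
Arc elasticity E = %Δq/%Δp ≈ -0.4641/0.5785 ≈ -0.80.
|E| < 1: demand is inelastic over this range.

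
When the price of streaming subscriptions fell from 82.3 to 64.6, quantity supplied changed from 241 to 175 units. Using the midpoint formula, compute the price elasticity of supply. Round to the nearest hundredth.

1.32

%Δq = (175 − 241)/[(241 + 175)/2] = -66/208 ≈ -0.3173.
%Δp = (64.6 − 82.3)/[(82.3 + 64.6)/2] = -17.7/73.45 ≈ -0.2410.
Arc elasticity E = %Δq/%Δp ≈ -0.3173/-0.2410 ≈ 1.32.
|E| > 1: supply is elastic over this range.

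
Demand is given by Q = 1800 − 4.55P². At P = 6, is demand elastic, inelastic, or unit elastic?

inelastic

At P = 6, Q = 1636.2.
dQ/dP = −2·4.55·P = −54.6.
Point elasticity E = (dQ/dP)·(P/Q) = -54.6 × 6/1636.2 ≈ -0.200.
|E| ≈ 0.200 < 1, so demand is inelastic.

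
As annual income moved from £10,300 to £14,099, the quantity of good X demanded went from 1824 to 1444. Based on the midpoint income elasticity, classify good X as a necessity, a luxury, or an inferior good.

inferior

%ΔQ = (1444 − 1824)/[(1824+1444)/2] = -380/1634 ≈ -0.2326.
%ΔM = (14,099 − 10,300)/[(10,300+14,099)/2] = 3799/12199.5 ≈ 0.3114.
E_I = %ΔQ/%ΔM ≈ -0.747.
E_I < 0: inferior good.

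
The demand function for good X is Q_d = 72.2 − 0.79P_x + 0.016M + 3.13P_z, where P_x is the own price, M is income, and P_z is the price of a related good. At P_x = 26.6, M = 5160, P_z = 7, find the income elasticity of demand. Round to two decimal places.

First evaluate Q_d: 72.2 − 0.79(26.6) + 0.016(5160) + 3.13(7) = 72.2 − 21.014 + 82.56 + 21.91 = 155.656.
∂Q_d/∂M = +0.016, so E_I = 0.016·(5160/155.656) ≈ 0.53.
E_I ∈ (0,1): normal good (necessity).

0.53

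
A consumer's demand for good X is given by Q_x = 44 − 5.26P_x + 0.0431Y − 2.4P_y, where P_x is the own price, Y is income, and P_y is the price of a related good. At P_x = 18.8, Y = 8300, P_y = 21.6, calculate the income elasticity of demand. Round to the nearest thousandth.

1.425

At the given point, Q_x = 44 − 5.26(18.8) + 0.0431(8300) − 2.4(21.6) = 44 − 98.888 + 357.73 − 51.84 = 251.002.
∂Q_x/∂Y = +0.0431, so E_I = 0.0431·(8300/251.002) ≈ 1.425.
E_I > 1: normal good (luxury).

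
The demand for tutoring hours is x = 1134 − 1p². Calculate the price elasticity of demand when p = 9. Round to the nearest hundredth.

-0.15

At p = 9, x = 1053.
dx/dp = −2·1·p = −18.
Point elasticity E = (dx/dp)·(p/x) = -18 × 9/1053 ≈ -0.15.
|E| < 1, so demand is inelastic at this price.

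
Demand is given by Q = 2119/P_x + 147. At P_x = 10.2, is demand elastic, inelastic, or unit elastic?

inelastic

At P_x = 10.2, Q = 354.7451.
dQ/dP_x = −2119/P_x² = −20.3672.
Point elasticity E = (dQ/dP_x)·(P_x/Q) = -20.3672 × 10.2/354.7451 ≈ -0.586.
|E| ≈ 0.586 < 1, so demand is inelastic.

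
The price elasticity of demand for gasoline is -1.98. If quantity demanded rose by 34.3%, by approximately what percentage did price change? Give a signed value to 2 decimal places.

-17.32

%ΔQ ≈ E × %ΔP ⇒ %ΔP = %ΔQ / E = (34.3%)/(-1.98) ≈ -17.32%.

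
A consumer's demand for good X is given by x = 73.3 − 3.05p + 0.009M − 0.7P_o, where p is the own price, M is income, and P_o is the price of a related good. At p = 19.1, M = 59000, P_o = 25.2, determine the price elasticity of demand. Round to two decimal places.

-0.11

At the given point, x = 73.3 − 3.05(19.1) + 0.009(59000) − 0.7(25.2) = 73.3 − 58.255 + 531 − 17.64 = 528.405.
∂x/∂p = −3.05, so E_p = (−3.05)·(19.1/528.405) ≈ -0.11.
|E_p| < 1: demand is inelastic.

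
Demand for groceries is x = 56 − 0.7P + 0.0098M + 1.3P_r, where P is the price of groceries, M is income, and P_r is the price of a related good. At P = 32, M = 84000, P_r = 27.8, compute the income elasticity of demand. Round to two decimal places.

0.92

Evaluating quantity at (P, M, P_r) gives x = 56 − 0.7(32) + 0.0098(84000) + 1.3(27.8) = 56 − 22.4 + 823.2 + 36.14 = 892.94.
∂x/∂M = +0.0098, so E_I = 0.0098·(84000/892.94) ≈ 0.92.
E_I ∈ (0,1): normal good (necessity).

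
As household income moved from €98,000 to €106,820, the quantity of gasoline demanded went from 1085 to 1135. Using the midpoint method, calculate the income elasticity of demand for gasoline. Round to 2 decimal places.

%ΔQ = (1135 − 1085)/[(1085+1135)/2] = 50/1110 ≈ 0.0450.
%ΔM = (106,820 − 98,000)/[(98,000+106,820)/2] = 8820/102410 ≈ 0.0861.
E_I = %ΔQ/%ΔM ≈ 0.52.
E_I ∈ (0,1): normal good (necessity).

0.52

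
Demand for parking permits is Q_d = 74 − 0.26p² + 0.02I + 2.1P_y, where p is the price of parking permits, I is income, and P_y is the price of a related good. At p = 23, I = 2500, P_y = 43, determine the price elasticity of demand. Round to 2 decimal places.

-3.58

At the given point, Q_d = 74 − 0.26(23)² + 0.02(2500) + 2.1(43) = 74 − 137.54 + 50 + 90.3 = 76.76.
∂Q_d/∂p = −2·0.26·p = -11.96, so E_p = -11.96·(23/76.76) ≈ -3.58.
|E_p| > 1: demand is elastic.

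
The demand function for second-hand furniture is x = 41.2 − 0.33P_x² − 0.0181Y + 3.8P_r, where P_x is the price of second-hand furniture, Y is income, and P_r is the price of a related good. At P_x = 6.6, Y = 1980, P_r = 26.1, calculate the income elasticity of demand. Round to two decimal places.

At the given point, x = 41.2 − 0.33(6.6)² − 0.0181(1980) + 3.8(26.1) = 41.2 − 14.3748 − 35.838 + 99.18 = 90.1672.
∂x/∂Y = −0.0181, so E_I = -0.0181·(1980/90.1672) ≈ -0.40.
E_I < 0: inferior good.

-0.40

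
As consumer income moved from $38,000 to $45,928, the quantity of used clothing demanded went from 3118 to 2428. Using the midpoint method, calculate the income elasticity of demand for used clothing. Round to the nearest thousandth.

-1.317

%ΔQ = (2428 − 3118)/[(3118+2428)/2] = -690/2773 ≈ -0.2488.
%ΔY = (45,928 − 38,000)/[(38,000+45,928)/2] = 7928/41964 ≈ 0.1889.
E_I = %ΔQ/%ΔY ≈ -1.317.
E_I < 0: inferior good.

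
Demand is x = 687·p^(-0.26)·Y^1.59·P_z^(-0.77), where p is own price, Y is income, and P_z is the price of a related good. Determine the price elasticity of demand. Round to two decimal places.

For a Cobb–Douglas (constant-elasticity) form x = A·p^α·…, the elasticity with respect to p equals the exponent α at every point.
Here the exponent on p is -0.26, so the price elasticity of demand is -0.26.

-0.26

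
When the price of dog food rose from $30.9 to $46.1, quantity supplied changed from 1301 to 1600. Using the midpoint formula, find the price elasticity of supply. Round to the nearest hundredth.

%Δq = (1600 − 1301)/[(1301 + 1600)/2] = 299/1450.5 ≈ 0.2061.
%Δp = (46.1 − 30.9)/[(30.9 + 46.1)/2] = 15.2/38.5 ≈ 0.3948.
Arc elasticity E = %Δq/%Δp ≈ 0.2061/0.3948 ≈ 0.52.
|E| < 1: supply is inelastic over this range.

0.52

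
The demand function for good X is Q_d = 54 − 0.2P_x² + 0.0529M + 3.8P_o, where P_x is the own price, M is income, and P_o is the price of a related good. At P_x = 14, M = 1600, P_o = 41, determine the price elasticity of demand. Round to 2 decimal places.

-0.31

Evaluating quantity at (P_x, M, P_o) gives Q_d = 54 − 0.2(14)² + 0.0529(1600) + 3.8(41) = 54 − 39.2 + 84.64 + 155.8 = 255.24.
∂Q_d/∂P_x = −2·0.2·P_x = -5.6, so E_p = -5.6·(14/255.24) ≈ -0.31.
|E_p| < 1: demand is inelastic.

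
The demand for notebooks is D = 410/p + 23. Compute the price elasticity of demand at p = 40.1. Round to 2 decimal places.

At p = 40.1, D = 33.2244.
dD/dp = −410/p² = −0.255.
Point elasticity E = (dD/dp)·(p/D) = -0.255 × 40.1/33.2244 ≈ -0.31.
|E| < 1, so demand is inelastic at this price.

-0.31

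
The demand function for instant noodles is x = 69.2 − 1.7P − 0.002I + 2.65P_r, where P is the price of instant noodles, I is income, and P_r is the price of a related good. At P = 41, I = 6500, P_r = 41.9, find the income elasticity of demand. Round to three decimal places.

-0.133

Substituting, x = 69.2 − 1.7(41) − 0.002(6500) + 2.65(41.9) = 69.2 − 69.7 − 13 + 111.035 = 97.535.
∂x/∂I = −0.002, so E_I = -0.002·(6500/97.535) ≈ -0.133.
E_I < 0: inferior good.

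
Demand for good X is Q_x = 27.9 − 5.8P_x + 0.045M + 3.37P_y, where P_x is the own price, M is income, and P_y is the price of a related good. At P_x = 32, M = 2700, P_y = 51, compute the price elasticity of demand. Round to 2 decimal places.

-1.37

Substituting, Q_x = 27.9 − 5.8(32) + 0.045(2700) + 3.37(51) = 27.9 − 185.6 + 121.5 + 171.87 = 135.67.
∂Q_x/∂P_x = −5.8, so E_p = (−5.8)·(32/135.67) ≈ -1.37.
|E_p| > 1: demand is elastic.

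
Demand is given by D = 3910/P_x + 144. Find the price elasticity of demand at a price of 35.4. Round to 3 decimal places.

-0.434

At P_x = 35.4, D = 254.452.
dD/dP_x = −3910/P_x² = −3.1201.
Point elasticity E = (dD/dP_x)·(P_x/D) = -3.1201 × 35.4/254.452 ≈ -0.434.
|E| < 1, so demand is inelastic at this price.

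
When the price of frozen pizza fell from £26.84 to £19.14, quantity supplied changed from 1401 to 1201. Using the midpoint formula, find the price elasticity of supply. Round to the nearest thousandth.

%Δq = (1201 − 1401)/[(1401 + 1201)/2] = -200/1301 ≈ -0.1537.
%Δp = (19.14 − 26.84)/[(26.84 + 19.14)/2] = -7.7/22.99 ≈ -0.3349.
Arc elasticity E = %Δq/%Δp ≈ -0.1537/-0.3349 ≈ 0.459.
|E| < 1: supply is inelastic over this range.

0.459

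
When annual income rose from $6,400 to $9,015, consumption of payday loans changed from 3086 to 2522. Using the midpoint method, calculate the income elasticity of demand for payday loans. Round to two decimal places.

-0.59

%ΔQ = (2522 − 3086)/[(3086+2522)/2] = -564/2804 ≈ -0.2011.
%ΔI = (9,015 − 6,400)/[(6,400+9,015)/2] = 2615/7707.5 ≈ 0.3393.
E_I = %ΔQ/%ΔI ≈ -0.59.
E_I < 0: inferior good.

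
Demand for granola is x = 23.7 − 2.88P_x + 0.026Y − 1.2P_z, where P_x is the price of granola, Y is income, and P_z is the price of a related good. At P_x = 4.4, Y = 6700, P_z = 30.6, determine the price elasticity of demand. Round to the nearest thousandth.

First evaluate x: 23.7 − 2.88(4.4) + 0.026(6700) − 1.2(30.6) = 23.7 − 12.672 + 174.2 − 36.72 = 148.508.
∂x/∂P_x = −2.88, so E_p = (−2.88)·(4.4/148.508) ≈ -0.085.
|E_p| < 1: demand is inelastic.

-0.085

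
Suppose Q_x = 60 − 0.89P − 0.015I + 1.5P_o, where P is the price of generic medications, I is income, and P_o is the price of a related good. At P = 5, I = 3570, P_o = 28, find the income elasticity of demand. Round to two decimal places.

-1.22

Q_x = 60 − 0.89(5) − 0.015(3570) + 1.5(28) = 60 − 4.45 − 53.55 + 42 = 44.
∂Q_x/∂I = −0.015, so E_I = -0.015·(3570/44) ≈ -1.22.
E_I < 0: inferior good.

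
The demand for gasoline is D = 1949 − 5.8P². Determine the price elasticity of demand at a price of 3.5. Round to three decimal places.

At P = 3.5, D = 1877.95.
dD/dP = −2·5.8·P = −40.6.
Point elasticity E = (dD/dP)·(P/D) = -40.6 × 3.5/1877.95 ≈ -0.076.
|E| < 1, so demand is inelastic at this price.

-0.076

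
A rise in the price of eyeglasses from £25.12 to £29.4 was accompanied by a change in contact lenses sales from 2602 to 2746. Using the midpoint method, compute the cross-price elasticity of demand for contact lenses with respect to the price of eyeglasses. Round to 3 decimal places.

%ΔQ_x = (2746 − 2602)/[(2602+2746)/2] = 144/2674 ≈ 0.0539.
%ΔP_y = (29.4 − 25.12)/[(25.12+29.4)/2] ≈ 0.1570.
E_xy = 0.0539/0.1570 ≈ 0.343.
E_xy > 0, so contact lenses and eyeglasses are substitutes.

0.343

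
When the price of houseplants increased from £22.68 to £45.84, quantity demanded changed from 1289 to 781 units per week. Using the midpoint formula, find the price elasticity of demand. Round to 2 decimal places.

%Δq = (781 − 1289)/[(1289 + 781)/2] = -508/1035 ≈ -0.4908.
%Δp = (45.84 − 22.68)/[(22.68 + 45.84)/2] = 23.16/34.26 ≈ 0.6760.
Arc elasticity E = %Δq/%Δp ≈ -0.4908/0.6760 ≈ -0.73.
|E| < 1: demand is inelastic over this range.

-0.73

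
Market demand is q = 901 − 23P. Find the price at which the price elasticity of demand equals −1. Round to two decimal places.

19.59

For linear demand q = a − bP, E = −bP/(a − bP). |E| = 1 ⇒ bP = a − bP ⇒ P = a/(2b).
P = 901/(2·23) ≈ 19.59.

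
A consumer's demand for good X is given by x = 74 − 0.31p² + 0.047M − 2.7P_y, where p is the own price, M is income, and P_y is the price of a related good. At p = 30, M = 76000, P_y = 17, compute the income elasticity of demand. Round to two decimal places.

Evaluating quantity at (p, M, P_y) gives x = 74 − 0.31(30)² + 0.047(76000) − 2.7(17) = 74 − 279 + 3572 − 45.9 = 3321.1.
∂x/∂M = +0.047, so E_I = 0.047·(76000/3321.1) ≈ 1.08.
E_I > 1: normal good (luxury).

1.08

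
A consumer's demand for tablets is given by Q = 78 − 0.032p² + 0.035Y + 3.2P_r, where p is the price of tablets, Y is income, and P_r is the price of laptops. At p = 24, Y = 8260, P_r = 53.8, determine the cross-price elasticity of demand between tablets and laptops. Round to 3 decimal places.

0.331

First evaluate Q: 78 − 0.032(24)² + 0.035(8260) + 3.2(53.8) = 78 − 18.432 + 289.1 + 172.16 = 520.828.
∂Q/∂P_r = +3.2, so E_xy = 3.2·(53.8/520.828) ≈ 0.331.
E_xy > 0: the goods are substitutes.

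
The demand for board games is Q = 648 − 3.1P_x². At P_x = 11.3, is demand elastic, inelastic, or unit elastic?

At P_x = 11.3, Q = 252.161.
dQ/dP_x = −2·3.1·P_x = −70.06.
Point elasticity E = (dQ/dP_x)·(P_x/Q) = -70.06 × 11.3/252.161 ≈ -3.140.
|E| ≈ 3.140 > 1, so demand is elastic.

elastic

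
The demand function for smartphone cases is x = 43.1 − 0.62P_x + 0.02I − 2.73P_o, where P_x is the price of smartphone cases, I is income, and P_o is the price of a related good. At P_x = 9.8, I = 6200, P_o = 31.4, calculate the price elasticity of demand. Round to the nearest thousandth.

-0.081

x = 43.1 − 0.62(9.8) + 0.02(6200) − 2.73(31.4) = 43.1 − 6.076 + 124 − 85.722 = 75.302.
∂x/∂P_x = −0.62, so E_p = (−0.62)·(9.8/75.302) ≈ -0.081.
|E_p| < 1: demand is inelastic.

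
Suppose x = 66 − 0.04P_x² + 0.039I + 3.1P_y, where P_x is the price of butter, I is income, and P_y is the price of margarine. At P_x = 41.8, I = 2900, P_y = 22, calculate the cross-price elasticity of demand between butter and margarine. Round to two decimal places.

0.38

Substituting, x = 66 − 0.04(41.8)² + 0.039(2900) + 3.1(22) = 66 − 69.8896 + 113.1 + 68.2 = 177.4104.
∂x/∂P_y = +3.1, so E_xy = 3.1·(22/177.4104) ≈ 0.38.
E_xy > 0: the goods are substitutes.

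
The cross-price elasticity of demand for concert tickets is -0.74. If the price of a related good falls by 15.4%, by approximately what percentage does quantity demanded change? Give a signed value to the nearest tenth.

%ΔQ ≈ E × %ΔP_y = (-0.74) × (-15.4%) ≈ 11.4%.

11.4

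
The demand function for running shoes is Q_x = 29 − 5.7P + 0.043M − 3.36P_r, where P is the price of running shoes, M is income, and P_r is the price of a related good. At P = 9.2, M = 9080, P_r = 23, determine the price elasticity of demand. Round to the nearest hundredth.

Substituting, Q_x = 29 − 5.7(9.2) + 0.043(9080) − 3.36(23) = 29 − 52.44 + 390.44 − 77.28 = 289.72.
∂Q_x/∂P = −5.7, so E_p = (−5.7)·(9.2/289.72) ≈ -0.18.
|E_p| < 1: demand is inelastic.

-0.18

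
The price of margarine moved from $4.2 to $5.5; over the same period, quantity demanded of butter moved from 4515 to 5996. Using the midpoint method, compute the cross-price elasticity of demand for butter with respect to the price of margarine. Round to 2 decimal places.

1.05

%ΔQ_x = (5996 − 4515)/[(4515+5996)/2] = 1481/5255.5 ≈ 0.2818.
%ΔP_y = (5.5 − 4.2)/[(4.2+5.5)/2] ≈ 0.2680.
E_xy = 0.2818/0.2680 ≈ 1.05.
E_xy > 0, so butter and margarine are substitutes.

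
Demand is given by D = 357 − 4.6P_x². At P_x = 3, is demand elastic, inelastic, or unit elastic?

At P_x = 3, D = 315.6.
dD/dP_x = −2·4.6·P_x = −27.6.
Point elasticity E = (dD/dP_x)·(P_x/D) = -27.6 × 3/315.6 ≈ -0.262.
|E| ≈ 0.262 < 1, so demand is inelastic.

inelastic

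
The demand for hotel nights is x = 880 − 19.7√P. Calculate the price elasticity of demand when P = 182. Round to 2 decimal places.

At P = 182, x = 614.2325.
dx/dP = −19.7/(2√P) = −19.7/(2·13.4907).
Point elasticity E = (dx/dP)·(P/x) = -0.7301 × 182/614.2325 ≈ -0.22.
|E| < 1, so demand is inelastic at this price.

-0.22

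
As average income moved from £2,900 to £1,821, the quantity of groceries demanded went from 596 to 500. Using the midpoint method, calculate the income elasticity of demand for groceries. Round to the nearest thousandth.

0.383

%ΔQ = (500 − 596)/[(596+500)/2] = -96/548 ≈ -0.1752.
%ΔI = (1,821 − 2,900)/[(2,900+1,821)/2] = -1079/2360.5 ≈ -0.4571.
E_I = %ΔQ/%ΔI ≈ 0.383.
E_I ∈ (0,1): normal good (necessity).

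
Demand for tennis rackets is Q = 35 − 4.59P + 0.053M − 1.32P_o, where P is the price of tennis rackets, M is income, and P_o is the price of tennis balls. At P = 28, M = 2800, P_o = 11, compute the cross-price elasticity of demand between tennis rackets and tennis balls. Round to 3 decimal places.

At the given point, Q = 35 − 4.59(28) + 0.053(2800) − 1.32(11) = 35 − 128.52 + 148.4 − 14.52 = 40.36.
∂Q/∂P_o = −1.32, so E_xy = -1.32·(11/40.36) ≈ -0.360.
E_xy < 0: the goods are complements.

-0.360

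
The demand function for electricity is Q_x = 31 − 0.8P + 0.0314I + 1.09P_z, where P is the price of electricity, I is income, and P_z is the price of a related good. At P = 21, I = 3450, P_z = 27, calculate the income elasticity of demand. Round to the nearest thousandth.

Q_x = 31 − 0.8(21) + 0.0314(3450) + 1.09(27) = 31 − 16.8 + 108.33 + 29.43 = 151.96.
∂Q_x/∂I = +0.0314, so E_I = 0.0314·(3450/151.96) ≈ 0.713.
E_I ∈ (0,1): normal good (necessity).

0.713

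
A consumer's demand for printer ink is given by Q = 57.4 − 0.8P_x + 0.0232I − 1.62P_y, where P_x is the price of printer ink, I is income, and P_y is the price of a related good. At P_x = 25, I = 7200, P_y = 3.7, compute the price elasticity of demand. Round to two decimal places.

-0.10

First evaluate Q: 57.4 − 0.8(25) + 0.0232(7200) − 1.62(3.7) = 57.4 − 20 + 167.04 − 5.994 = 198.446.
∂Q/∂P_x = −0.8, so E_p = (−0.8)·(25/198.446) ≈ -0.10.
|E_p| < 1: demand is inelastic.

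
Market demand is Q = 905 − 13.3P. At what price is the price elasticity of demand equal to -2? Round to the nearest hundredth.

45.36

Set −bP/(a − bP) = −2 ⇒ bP = 2(a − bP) ⇒ bP(1+2) = 2·a.
P = 2·905/(13.3·3) ≈ 45.36.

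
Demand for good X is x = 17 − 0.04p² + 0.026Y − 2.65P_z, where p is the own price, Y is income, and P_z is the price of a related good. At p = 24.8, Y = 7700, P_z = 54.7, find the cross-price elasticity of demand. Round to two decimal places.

Substituting, x = 17 − 0.04(24.8)² + 0.026(7700) − 2.65(54.7) = 17 − 24.6016 + 200.2 − 144.955 = 47.6434.
∂x/∂P_z = −2.65, so E_xy = -2.65·(54.7/47.6434) ≈ -3.04.
E_xy < 0: the goods are complements.

-3.04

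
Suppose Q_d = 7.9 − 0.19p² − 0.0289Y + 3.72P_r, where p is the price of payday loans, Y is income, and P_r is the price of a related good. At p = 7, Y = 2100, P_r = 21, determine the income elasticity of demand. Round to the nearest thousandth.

-3.788

At the given point, Q_d = 7.9 − 0.19(7)² − 0.0289(2100) + 3.72(21) = 7.9 − 9.31 − 60.69 + 78.12 = 16.02.
∂Q_d/∂Y = −0.0289, so E_I = -0.0289·(2100/16.02) ≈ -3.788.
E_I < 0: inferior good.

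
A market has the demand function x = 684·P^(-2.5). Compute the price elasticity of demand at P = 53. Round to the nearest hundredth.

-2.50

For a Cobb–Douglas (constant-elasticity) form x = A·P^α·…, the elasticity with respect to P equals the exponent α at every point.
Here the exponent on P is -2.5, so the price elasticity of demand is -2.50.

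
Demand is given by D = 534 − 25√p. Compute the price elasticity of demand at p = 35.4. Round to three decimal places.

At p = 35.4, D = 385.2553.
dD/dp = −25/(2√p) = −25/(2·5.9498).
Point elasticity E = (dD/dp)·(p/D) = -2.1009 × 35.4/385.2553 ≈ -0.193.
|E| < 1, so demand is inelastic at this price.

-0.193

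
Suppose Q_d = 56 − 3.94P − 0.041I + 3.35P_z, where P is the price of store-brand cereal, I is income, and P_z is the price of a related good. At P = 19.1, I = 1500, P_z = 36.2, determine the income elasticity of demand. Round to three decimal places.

Substituting, Q_d = 56 − 3.94(19.1) − 0.041(1500) + 3.35(36.2) = 56 − 75.254 − 61.5 + 121.27 = 40.516.
∂Q_d/∂I = −0.041, so E_I = -0.041·(1500/40.516) ≈ -1.518.
E_I < 0: inferior good.

-1.518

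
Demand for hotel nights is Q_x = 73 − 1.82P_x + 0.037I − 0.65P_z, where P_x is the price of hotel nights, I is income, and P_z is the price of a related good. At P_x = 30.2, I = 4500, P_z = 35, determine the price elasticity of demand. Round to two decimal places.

-0.34

First evaluate Q_x: 73 − 1.82(30.2) + 0.037(4500) − 0.65(35) = 73 − 54.964 + 166.5 − 22.75 = 161.786.
∂Q_x/∂P_x = −1.82, so E_p = (−1.82)·(30.2/161.786) ≈ -0.34.
|E_p| < 1: demand is inelastic.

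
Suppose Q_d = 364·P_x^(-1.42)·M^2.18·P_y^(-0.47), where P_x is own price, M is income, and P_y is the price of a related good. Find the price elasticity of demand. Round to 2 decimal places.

-1.42

For a Cobb–Douglas (constant-elasticity) form Q_d = A·P_x^α·…, the elasticity with respect to P_x equals the exponent α at every point.
Here the exponent on P_x is -1.42, so the price elasticity of demand is -1.42.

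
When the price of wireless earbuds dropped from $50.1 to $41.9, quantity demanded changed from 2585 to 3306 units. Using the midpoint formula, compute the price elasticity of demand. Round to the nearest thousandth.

%ΔQ = (3306 − 2585)/[(2585 + 3306)/2] = 721/2945.5 ≈ 0.2448.
%Δp = (41.9 − 50.1)/[(50.1 + 41.9)/2] = -8.2/46 ≈ -0.1783.
Arc elasticity E = %ΔQ/%Δp ≈ 0.2448/-0.1783 ≈ -1.373.
|E| > 1: demand is elastic over this range.

-1.373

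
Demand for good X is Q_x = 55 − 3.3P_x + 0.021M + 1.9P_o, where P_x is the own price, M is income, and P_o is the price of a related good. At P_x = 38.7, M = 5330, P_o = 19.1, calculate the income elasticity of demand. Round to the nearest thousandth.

Substituting, Q_x = 55 − 3.3(38.7) + 0.021(5330) + 1.9(19.1) = 55 − 127.71 + 111.93 + 36.29 = 75.51.
∂Q_x/∂M = +0.021, so E_I = 0.021·(5330/75.51) ≈ 1.482.
E_I > 1: normal good (luxury).

1.482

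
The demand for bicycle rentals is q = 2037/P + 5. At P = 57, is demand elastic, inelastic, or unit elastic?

At P = 57, q = 40.7368.
dq/dP = −2037/P² = −0.627.
Point elasticity E = (dq/dP)·(P/q) = -0.627 × 57/40.7368 ≈ -0.877.
|E| ≈ 0.877 < 1, so demand is inelastic.

inelastic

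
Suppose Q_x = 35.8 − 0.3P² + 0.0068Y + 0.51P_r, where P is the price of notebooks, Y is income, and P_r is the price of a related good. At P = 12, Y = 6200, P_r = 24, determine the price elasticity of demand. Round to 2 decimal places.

First evaluate Q_x: 35.8 − 0.3(12)² + 0.0068(6200) + 0.51(24) = 35.8 − 43.2 + 42.16 + 12.24 = 47.
∂Q_x/∂P = −2·0.3·P = -7.2, so E_p = -7.2·(12/47) ≈ -1.84.
|E_p| > 1: demand is elastic.

-1.84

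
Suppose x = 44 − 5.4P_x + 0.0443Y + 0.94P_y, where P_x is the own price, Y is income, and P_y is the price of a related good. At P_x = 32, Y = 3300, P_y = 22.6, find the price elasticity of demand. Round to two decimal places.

x = 44 − 5.4(32) + 0.0443(3300) + 0.94(22.6) = 44 − 172.8 + 146.19 + 21.244 = 38.634.
∂x/∂P_x = −5.4, so E_p = (−5.4)·(32/38.634) ≈ -4.47.
|E_p| > 1: demand is elastic.

-4.47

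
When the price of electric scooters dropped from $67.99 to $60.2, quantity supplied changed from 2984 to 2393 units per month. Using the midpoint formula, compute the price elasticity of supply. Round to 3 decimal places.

1.809

%Δq = (2393 − 2984)/[(2984 + 2393)/2] = -591/2688.5 ≈ -0.2198.
%ΔP = (60.2 − 67.99)/[(67.99 + 60.2)/2] = -7.79/64.095 ≈ -0.1215.
Arc elasticity E = %Δq/%ΔP ≈ -0.2198/-0.1215 ≈ 1.809.
|E| > 1: supply is elastic over this range.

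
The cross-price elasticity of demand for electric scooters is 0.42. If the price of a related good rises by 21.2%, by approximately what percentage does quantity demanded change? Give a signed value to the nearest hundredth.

%ΔQ ≈ E × %ΔP_y = (0.42) × (21.2%) ≈ 8.90%.

8.90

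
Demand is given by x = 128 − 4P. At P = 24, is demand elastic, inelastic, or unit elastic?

At P = 24, x = 32.
dx/dP = −4.
Point elasticity E = (dx/dP)·(P/x) = -4 × 24/32 ≈ -3.000.
|E| ≈ 3.000 > 1, so demand is elastic.

elastic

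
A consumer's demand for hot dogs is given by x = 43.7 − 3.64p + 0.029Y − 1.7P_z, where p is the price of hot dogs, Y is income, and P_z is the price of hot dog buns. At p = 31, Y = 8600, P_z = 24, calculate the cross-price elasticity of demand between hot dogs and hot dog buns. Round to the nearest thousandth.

-0.293

Substituting, x = 43.7 − 3.64(31) + 0.029(8600) − 1.7(24) = 43.7 − 112.84 + 249.4 − 40.8 = 139.46.
∂x/∂P_z = −1.7, so E_xy = -1.7·(24/139.46) ≈ -0.293.
E_xy < 0: the goods are complements.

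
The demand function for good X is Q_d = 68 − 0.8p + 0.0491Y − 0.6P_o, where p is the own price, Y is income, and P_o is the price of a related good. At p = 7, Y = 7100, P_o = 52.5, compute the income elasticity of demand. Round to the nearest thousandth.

First evaluate Q_d: 68 − 0.8(7) + 0.0491(7100) − 0.6(52.5) = 68 − 5.6 + 348.61 − 31.5 = 379.51.
∂Q_d/∂Y = +0.0491, so E_I = 0.0491·(7100/379.51) ≈ 0.919.
E_I ∈ (0,1): normal good (necessity).

0.919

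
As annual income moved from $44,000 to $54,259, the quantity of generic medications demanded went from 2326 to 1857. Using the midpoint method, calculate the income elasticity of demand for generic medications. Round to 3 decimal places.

-1.074

%ΔQ = (1857 − 2326)/[(2326+1857)/2] = -469/2091.5 ≈ -0.2242.
%ΔM = (54,259 − 44,000)/[(44,000+54,259)/2] = 10259/49129.5 ≈ 0.2088.
E_I = %ΔQ/%ΔM ≈ -1.074.
E_I < 0: inferior good.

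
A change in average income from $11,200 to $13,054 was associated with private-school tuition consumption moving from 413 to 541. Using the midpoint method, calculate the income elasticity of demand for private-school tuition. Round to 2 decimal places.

1.76

%ΔQ = (541 − 413)/[(413+541)/2] = 128/477 ≈ 0.2683.
%ΔY = (13,054 − 11,200)/[(11,200+13,054)/2] = 1854/12127 ≈ 0.1529.
E_I = %ΔQ/%ΔY ≈ 1.76.
E_I > 1: normal good (luxury).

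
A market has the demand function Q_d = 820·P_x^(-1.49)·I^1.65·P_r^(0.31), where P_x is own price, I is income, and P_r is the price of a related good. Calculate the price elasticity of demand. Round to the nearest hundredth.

-1.49

For a Cobb–Douglas (constant-elasticity) form Q_d = A·P_x^α·…, the elasticity with respect to P_x equals the exponent α at every point.
Here the exponent on P_x is -1.49, so the price elasticity of demand is -1.49.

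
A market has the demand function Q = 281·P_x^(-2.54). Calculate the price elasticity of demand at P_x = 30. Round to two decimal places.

-2.54

For a Cobb–Douglas (constant-elasticity) form Q = A·P_x^α·…, the elasticity with respect to P_x equals the exponent α at every point.
Here the exponent on P_x is -2.54, so the price elasticity of demand is -2.54.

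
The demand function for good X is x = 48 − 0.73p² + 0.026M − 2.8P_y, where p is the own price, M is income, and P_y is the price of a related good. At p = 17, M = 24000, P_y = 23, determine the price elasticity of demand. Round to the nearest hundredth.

First evaluate x: 48 − 0.73(17)² + 0.026(24000) − 2.8(23) = 48 − 210.97 + 624 − 64.4 = 396.63.
∂x/∂p = −2·0.73·p = -24.82, so E_p = -24.82·(17/396.63) ≈ -1.06.
|E_p| > 1: demand is elastic.

-1.06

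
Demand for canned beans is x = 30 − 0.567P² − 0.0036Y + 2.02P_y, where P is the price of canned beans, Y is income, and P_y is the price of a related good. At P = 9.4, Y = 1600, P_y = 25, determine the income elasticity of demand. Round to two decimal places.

Substituting, x = 30 − 0.567(9.4)² − 0.0036(1600) + 2.02(25) = 30 − 50.1001 − 5.76 + 50.5 = 24.6399.
∂x/∂Y = −0.0036, so E_I = -0.0036·(1600/24.6399) ≈ -0.23.
E_I < 0: inferior good.

-0.23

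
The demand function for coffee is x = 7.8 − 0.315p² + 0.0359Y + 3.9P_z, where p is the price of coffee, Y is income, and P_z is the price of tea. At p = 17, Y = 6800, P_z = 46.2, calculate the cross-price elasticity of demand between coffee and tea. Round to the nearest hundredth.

0.53

First evaluate x: 7.8 − 0.315(17)² + 0.0359(6800) + 3.9(46.2) = 7.8 − 91.035 + 244.12 + 180.18 = 341.065.
∂x/∂P_z = +3.9, so E_xy = 3.9·(46.2/341.065) ≈ 0.53.
E_xy > 0: the goods are substitutes.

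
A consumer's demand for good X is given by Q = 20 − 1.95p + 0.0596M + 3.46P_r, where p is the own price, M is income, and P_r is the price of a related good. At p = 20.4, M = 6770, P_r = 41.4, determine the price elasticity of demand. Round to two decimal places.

-0.08

Q = 20 − 1.95(20.4) + 0.0596(6770) + 3.46(41.4) = 20 − 39.78 + 403.492 + 143.244 = 526.956.
∂Q/∂p = −1.95, so E_p = (−1.95)·(20.4/526.956) ≈ -0.08.
|E_p| < 1: demand is inelastic.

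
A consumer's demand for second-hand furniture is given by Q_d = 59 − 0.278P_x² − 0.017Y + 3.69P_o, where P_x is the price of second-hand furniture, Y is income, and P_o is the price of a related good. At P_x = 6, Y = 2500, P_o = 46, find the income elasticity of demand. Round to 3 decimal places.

-0.241

Q_d = 59 − 0.278(6)² − 0.017(2500) + 3.69(46) = 59 − 10.008 − 42.5 + 169.74 = 176.232.
∂Q_d/∂Y = −0.017, so E_I = -0.017·(2500/176.232) ≈ -0.241.
E_I < 0: inferior good.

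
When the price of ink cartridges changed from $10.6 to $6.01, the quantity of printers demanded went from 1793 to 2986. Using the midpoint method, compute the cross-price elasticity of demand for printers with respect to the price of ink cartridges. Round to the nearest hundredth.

%ΔQ_x = (2986 − 1793)/[(1793+2986)/2] = 1193/2389.5 ≈ 0.4993.
%ΔP_y = (6.01 − 10.6)/[(10.6+6.01)/2] ≈ -0.5527.
E_xy = 0.4993/-0.5527 ≈ -0.90.
E_xy < 0, so printers and ink cartridges are complements.

-0.90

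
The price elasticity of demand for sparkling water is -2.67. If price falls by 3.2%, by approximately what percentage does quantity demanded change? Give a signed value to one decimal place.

%ΔQ ≈ E × %ΔP = (-2.67) × (-3.2%) ≈ 8.5%.

8.5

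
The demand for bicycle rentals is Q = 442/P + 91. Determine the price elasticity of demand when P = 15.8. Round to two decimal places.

-0.24

At P = 15.8, Q = 118.9747.
dQ/dP = −442/P² = −1.7705.
Point elasticity E = (dQ/dP)·(P/Q) = -1.7705 × 15.8/118.9747 ≈ -0.24.
|E| < 1, so demand is inelastic at this price.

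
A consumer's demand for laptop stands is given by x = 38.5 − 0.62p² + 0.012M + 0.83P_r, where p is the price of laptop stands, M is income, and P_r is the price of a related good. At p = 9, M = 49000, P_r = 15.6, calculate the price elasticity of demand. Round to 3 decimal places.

-0.170

First evaluate x: 38.5 − 0.62(9)² + 0.012(49000) + 0.83(15.6) = 38.5 − 50.22 + 588 + 12.948 = 589.228.
∂x/∂p = −2·0.62·p = -11.16, so E_p = -11.16·(9/589.228) ≈ -0.170.
|E_p| < 1: demand is inelastic.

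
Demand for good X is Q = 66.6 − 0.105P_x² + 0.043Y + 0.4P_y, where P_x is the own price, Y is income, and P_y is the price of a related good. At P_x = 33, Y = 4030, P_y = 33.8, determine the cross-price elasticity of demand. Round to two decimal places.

Substituting, Q = 66.6 − 0.105(33)² + 0.043(4030) + 0.4(33.8) = 66.6 − 114.345 + 173.29 + 13.52 = 139.065.
∂Q/∂P_y = +0.4, so E_xy = 0.4·(33.8/139.065) ≈ 0.10.
E_xy > 0: the goods are substitutes.

0.10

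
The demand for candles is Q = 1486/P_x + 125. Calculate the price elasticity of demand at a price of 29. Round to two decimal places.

-0.29

At P_x = 29, Q = 176.2414.
dQ/dP_x = −1486/P_x² = −1.7669.
Point elasticity E = (dQ/dP_x)·(P_x/Q) = -1.7669 × 29/176.2414 ≈ -0.29.
|E| < 1, so demand is inelastic at this price.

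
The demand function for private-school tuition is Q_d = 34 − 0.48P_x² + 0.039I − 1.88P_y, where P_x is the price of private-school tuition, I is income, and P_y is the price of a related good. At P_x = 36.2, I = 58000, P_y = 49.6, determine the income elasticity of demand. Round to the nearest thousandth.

1.437

At the given point, Q_d = 34 − 0.48(36.2)² + 0.039(58000) − 1.88(49.6) = 34 − 629.0112 + 2262 − 93.248 = 1573.7408.
∂Q_d/∂I = +0.039, so E_I = 0.039·(58000/1573.7408) ≈ 1.437.
E_I > 1: normal good (luxury).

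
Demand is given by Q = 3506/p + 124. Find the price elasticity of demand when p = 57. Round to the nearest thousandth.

At p = 57, Q = 185.5088.
dQ/dp = −3506/p² = −1.0791.
Point elasticity E = (dQ/dp)·(p/Q) = -1.0791 × 57/185.5088 ≈ -0.332.
|E| < 1, so demand is inelastic at this price.

-0.332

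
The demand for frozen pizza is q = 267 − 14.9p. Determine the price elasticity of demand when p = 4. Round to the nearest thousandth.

-0.287

At p = 4, q = 207.4.
dq/dp = −14.9.
Point elasticity E = (dq/dp)·(p/q) = -14.9 × 4/207.4 ≈ -0.287.
|E| < 1, so demand is inelastic at this price.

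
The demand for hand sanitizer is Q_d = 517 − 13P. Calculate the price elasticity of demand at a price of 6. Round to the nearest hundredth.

At P = 6, Q_d = 439.
dQ_d/dP = −13.
Point elasticity E = (dQ_d/dP)·(P/Q_d) = -13 × 6/439 ≈ -0.18.
|E| < 1, so demand is inelastic at this price.

-0.18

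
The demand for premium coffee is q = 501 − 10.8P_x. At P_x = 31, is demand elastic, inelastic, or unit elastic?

elastic

At P_x = 31, q = 166.2.
dq/dP_x = −10.8.
Point elasticity E = (dq/dP_x)·(P_x/q) = -10.8 × 31/166.2 ≈ -2.014.
|E| ≈ 2.014 > 1, so demand is elastic.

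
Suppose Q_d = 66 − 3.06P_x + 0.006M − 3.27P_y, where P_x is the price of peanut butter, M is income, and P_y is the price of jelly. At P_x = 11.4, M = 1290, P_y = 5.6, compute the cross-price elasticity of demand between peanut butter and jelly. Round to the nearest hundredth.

-0.89

Substituting, Q_d = 66 − 3.06(11.4) + 0.006(1290) − 3.27(5.6) = 66 − 34.884 + 7.74 − 18.312 = 20.544.
∂Q_d/∂P_y = −3.27, so E_xy = -3.27·(5.6/20.544) ≈ -0.89.
E_xy < 0: the goods are complements.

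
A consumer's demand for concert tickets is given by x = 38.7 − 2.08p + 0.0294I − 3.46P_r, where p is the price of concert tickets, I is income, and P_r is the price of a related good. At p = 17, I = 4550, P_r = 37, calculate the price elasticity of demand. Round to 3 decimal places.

x = 38.7 − 2.08(17) + 0.0294(4550) − 3.46(37) = 38.7 − 35.36 + 133.77 − 128.02 = 9.09.
∂x/∂p = −2.08, so E_p = (−2.08)·(17/9.09) ≈ -3.890.
|E_p| > 1: demand is elastic.

-3.890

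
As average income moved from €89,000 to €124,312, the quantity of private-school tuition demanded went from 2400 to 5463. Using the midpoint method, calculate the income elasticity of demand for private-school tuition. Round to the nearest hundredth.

2.35

%ΔQ = (5463 − 2400)/[(2400+5463)/2] = 3063/3931.5 ≈ 0.7791.
%ΔI = (124,312 − 89,000)/[(89,000+124,312)/2] = 35312/106656 ≈ 0.3311.
E_I = %ΔQ/%ΔI ≈ 2.35.
E_I > 1: normal good (luxury).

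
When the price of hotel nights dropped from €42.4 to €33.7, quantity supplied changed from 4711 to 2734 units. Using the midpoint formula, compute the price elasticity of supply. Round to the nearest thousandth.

2.323

%ΔQ = (2734 − 4711)/[(4711 + 2734)/2] = -1977/3722.5 ≈ -0.5311.
%Δp = (33.7 − 42.4)/[(42.4 + 33.7)/2] = -8.7/38.05 ≈ -0.2286.
Arc elasticity E = %ΔQ/%Δp ≈ -0.5311/-0.2286 ≈ 2.323.
|E| > 1: supply is elastic over this range.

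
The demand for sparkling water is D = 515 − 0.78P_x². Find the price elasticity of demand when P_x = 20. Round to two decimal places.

At P_x = 20, D = 203.
dD/dP_x = −2·0.78·P_x = −31.2.
Point elasticity E = (dD/dP_x)·(P_x/D) = -31.2 × 20/203 ≈ -3.07.
|E| > 1, so demand is elastic at this price.

-3.07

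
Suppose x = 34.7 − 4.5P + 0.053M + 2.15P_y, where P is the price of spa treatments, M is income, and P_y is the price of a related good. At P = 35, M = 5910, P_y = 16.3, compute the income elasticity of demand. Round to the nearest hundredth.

Substituting, x = 34.7 − 4.5(35) + 0.053(5910) + 2.15(16.3) = 34.7 − 157.5 + 313.23 + 35.045 = 225.475.
∂x/∂M = +0.053, so E_I = 0.053·(5910/225.475) ≈ 1.39.
E_I > 1: normal good (luxury).

1.39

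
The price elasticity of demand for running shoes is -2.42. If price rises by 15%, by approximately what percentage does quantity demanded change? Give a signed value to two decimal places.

%ΔQ ≈ E × %ΔP = (-2.42) × (15%) = -36.30%.

-36.30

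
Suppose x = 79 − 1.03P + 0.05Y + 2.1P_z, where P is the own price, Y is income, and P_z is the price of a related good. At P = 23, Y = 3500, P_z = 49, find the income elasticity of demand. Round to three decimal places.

0.525

Substituting, x = 79 − 1.03(23) + 0.05(3500) + 2.1(49) = 79 − 23.69 + 175 + 102.9 = 333.21.
∂x/∂Y = +0.05, so E_I = 0.05·(3500/333.21) ≈ 0.525.
E_I ∈ (0,1): normal good (necessity).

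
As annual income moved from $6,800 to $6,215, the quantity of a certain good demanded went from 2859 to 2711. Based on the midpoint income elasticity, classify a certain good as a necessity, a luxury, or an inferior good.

%ΔQ = (2711 − 2859)/[(2859+2711)/2] = -148/2785 ≈ -0.0531.
%ΔY = (6,215 − 6,800)/[(6,800+6,215)/2] = -585/6507.5 ≈ -0.0899.
E_I = %ΔQ/%ΔY ≈ 0.591.
E_I ∈ (0,1): normal good (necessity).

necessity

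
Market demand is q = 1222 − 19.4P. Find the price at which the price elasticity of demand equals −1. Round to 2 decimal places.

31.49

For linear demand q = a − bP, E = −bP/(a − bP). |E| = 1 ⇒ bP = a − bP ⇒ P = a/(2b).
P = 1222/(2·19.4) ≈ 31.49.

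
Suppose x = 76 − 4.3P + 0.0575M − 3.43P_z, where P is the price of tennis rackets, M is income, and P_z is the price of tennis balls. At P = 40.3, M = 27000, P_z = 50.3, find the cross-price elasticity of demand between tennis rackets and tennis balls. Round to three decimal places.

-0.135

First evaluate x: 76 − 4.3(40.3) + 0.0575(27000) − 3.43(50.3) = 76 − 173.29 + 1552.5 − 172.529 = 1282.681.
∂x/∂P_z = −3.43, so E_xy = -3.43·(50.3/1282.681) ≈ -0.135.
E_xy < 0: the goods are complements.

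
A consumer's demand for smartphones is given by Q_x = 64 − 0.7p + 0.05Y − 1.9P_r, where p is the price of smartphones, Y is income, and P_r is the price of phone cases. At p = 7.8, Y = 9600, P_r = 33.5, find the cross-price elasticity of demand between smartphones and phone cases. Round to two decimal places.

Q_x = 64 − 0.7(7.8) + 0.05(9600) − 1.9(33.5) = 64 − 5.46 + 480 − 63.65 = 474.89.
∂Q_x/∂P_r = −1.9, so E_xy = -1.9·(33.5/474.89) ≈ -0.13.
E_xy < 0: the goods are complements.

-0.13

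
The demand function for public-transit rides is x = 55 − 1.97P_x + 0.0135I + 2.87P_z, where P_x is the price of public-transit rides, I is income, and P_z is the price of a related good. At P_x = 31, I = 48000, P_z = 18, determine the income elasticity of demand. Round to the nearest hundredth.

x = 55 − 1.97(31) + 0.0135(48000) + 2.87(18) = 55 − 61.07 + 648 + 51.66 = 693.59.
∂x/∂I = +0.0135, so E_I = 0.0135·(48000/693.59) ≈ 0.93.
E_I ∈ (0,1): normal good (necessity).

0.93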